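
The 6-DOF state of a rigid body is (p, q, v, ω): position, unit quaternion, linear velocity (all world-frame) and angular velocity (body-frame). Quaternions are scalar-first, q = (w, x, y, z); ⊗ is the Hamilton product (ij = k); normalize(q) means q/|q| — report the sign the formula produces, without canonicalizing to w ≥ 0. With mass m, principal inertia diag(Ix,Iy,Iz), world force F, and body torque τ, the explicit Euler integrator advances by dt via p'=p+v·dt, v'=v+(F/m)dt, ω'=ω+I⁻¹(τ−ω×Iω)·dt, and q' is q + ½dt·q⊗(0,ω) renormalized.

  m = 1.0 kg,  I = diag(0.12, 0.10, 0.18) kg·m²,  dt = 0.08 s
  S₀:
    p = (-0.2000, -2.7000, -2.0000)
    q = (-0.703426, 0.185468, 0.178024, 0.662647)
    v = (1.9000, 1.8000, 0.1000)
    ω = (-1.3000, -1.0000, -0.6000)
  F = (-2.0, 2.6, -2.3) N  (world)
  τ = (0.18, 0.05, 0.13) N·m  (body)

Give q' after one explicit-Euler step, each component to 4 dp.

q' = (-0.6691, 0.2437, 0.1757, 0.6797)

Hamilton product q⊗(0,ω) = (0.8167206, 1.4702864, -0.0467343, 0.4680188)
updated quaternion q' = (-0.6691, 0.2437, 0.1757, 0.6797)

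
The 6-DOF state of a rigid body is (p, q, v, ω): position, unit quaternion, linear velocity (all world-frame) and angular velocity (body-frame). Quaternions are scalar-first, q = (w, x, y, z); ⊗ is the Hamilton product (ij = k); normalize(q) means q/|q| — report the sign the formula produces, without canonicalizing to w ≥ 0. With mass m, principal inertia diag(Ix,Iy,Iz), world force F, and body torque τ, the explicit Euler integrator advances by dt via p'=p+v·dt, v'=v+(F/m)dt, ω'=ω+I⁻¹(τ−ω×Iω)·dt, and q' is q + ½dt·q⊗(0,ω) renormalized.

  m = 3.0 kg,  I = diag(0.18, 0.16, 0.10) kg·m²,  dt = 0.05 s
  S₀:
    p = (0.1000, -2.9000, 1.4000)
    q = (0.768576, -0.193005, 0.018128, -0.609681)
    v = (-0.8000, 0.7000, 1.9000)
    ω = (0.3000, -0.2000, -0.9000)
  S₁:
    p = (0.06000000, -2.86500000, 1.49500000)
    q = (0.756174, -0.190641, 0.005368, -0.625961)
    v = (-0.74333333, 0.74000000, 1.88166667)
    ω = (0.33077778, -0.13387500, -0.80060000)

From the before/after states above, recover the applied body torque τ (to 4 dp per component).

τ = (0.1000, 0.1900, 0.2000)

ω₁ − ω₀ = (0.03077778, 0.06612500, 0.09940000)
precession coupling = (-0.0108, -0.0216, 0.0012)
applied torque τ = (0.1000, 0.1900, 0.2000)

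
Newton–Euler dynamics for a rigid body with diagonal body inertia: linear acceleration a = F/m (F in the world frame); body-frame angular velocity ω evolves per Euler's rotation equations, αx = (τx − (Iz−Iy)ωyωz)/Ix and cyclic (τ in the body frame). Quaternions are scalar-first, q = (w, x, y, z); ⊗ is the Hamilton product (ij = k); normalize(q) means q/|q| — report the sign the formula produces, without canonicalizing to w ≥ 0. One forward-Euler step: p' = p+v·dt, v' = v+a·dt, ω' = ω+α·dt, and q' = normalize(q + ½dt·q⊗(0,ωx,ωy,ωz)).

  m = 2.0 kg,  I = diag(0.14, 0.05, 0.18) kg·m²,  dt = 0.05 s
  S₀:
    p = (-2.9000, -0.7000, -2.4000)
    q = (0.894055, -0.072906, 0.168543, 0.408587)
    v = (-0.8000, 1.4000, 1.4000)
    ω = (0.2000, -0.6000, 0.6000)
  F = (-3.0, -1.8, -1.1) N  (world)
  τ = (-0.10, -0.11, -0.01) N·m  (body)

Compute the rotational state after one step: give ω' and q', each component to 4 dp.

ω' = (0.1810, -0.7052, 0.5942)
q' = (0.8906, -0.0598, 0.1582, 0.4221)

α = I⁻¹(τ − ω×Iω) = (-0.3800, -2.1040, -0.1156)
ω' = ω + α·dt = (0.1810, -0.7052, 0.5942)
2q̇ = q⊗(0,ω) = (-0.1294452, 0.5250890, -0.4109720, 0.5464680)
q + ½dt·q⊗(0,ω), renormalized = (0.8906, -0.0598, 0.1582, 0.4221)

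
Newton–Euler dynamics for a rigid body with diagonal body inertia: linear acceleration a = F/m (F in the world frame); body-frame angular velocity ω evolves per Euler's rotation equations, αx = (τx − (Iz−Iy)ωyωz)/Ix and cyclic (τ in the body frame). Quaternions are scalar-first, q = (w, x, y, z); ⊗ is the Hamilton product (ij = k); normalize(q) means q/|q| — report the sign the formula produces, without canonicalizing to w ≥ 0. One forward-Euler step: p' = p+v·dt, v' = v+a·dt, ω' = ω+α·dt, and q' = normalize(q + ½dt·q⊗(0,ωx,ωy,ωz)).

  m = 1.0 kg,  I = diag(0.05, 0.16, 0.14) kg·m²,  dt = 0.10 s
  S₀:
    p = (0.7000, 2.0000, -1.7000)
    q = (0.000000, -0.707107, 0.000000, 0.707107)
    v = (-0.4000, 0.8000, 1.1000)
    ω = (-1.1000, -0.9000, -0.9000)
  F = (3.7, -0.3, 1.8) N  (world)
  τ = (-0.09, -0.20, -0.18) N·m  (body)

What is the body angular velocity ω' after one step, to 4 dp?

angular accel α = (-1.4760, -0.6931, -2.0636)
new body rate ω' = (-1.2476, -0.9693, -1.1064)

ω' = (-1.2476, -0.9693, -1.1064)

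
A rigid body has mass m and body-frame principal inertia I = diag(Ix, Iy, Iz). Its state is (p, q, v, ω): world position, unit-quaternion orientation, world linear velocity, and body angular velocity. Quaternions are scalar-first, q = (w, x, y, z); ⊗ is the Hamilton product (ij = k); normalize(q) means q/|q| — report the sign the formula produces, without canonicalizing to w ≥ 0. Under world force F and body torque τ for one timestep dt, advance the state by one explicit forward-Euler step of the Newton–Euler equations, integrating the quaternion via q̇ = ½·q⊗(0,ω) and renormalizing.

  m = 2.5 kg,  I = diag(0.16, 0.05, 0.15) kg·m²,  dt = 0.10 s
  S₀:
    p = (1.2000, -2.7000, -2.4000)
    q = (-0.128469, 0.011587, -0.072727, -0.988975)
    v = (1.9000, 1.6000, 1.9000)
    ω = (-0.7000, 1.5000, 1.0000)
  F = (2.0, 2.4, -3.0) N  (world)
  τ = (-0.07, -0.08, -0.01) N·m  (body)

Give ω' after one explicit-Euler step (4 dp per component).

precession coupling ω×(Iω) = (0.1500, -0.0070, 0.1155)
α = I⁻¹(τ − ω×Iω) = (-1.3750, -1.4600, -0.8367)
new body rate ω' = (-0.8375, 1.3540, 0.9163)

ω' = (-0.8375, 1.3540, 0.9163)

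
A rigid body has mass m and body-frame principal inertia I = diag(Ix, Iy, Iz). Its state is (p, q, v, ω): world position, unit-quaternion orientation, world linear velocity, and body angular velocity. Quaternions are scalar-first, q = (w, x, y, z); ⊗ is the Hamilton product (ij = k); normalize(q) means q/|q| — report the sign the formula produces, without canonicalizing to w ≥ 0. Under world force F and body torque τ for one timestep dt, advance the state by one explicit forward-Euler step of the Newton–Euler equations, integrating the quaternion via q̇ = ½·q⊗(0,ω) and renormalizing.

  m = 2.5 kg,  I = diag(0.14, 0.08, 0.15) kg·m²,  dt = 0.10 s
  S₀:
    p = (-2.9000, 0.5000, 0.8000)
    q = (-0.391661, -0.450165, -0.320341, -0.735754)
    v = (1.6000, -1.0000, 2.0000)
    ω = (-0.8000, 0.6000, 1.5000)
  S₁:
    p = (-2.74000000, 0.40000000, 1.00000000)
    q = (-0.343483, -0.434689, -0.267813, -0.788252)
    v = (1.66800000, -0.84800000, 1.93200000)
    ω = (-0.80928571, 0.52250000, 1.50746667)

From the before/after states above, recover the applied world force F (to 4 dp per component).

Δv = v₁−v₀ = (0.06800000, 0.15200000, -0.06800000)
m·(v₁−v₀)/dt = (1.7000, 3.8000, -1.7000)

F = (1.7000, 3.8000, -1.7000)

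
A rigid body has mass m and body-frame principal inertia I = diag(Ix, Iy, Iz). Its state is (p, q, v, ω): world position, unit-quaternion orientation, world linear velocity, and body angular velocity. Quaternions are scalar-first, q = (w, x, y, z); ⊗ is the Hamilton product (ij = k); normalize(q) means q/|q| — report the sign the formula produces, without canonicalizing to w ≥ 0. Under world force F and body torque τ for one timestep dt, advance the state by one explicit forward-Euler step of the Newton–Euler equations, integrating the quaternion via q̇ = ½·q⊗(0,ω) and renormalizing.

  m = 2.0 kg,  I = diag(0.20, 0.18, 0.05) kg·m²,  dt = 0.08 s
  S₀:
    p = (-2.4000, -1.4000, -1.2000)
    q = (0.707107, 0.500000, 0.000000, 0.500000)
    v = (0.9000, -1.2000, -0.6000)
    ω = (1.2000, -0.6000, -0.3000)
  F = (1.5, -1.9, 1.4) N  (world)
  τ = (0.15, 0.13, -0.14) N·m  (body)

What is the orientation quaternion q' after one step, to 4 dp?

q⊗(0,ω) = (-0.4500000, 1.1485284, 0.3257358, -0.5121321)
q' = normalize(q + ½dt·q⊗(0,ω)) = (0.6881, 0.5451, 0.0130, 0.4788)

q' = (0.6881, 0.5451, 0.0130, 0.4788)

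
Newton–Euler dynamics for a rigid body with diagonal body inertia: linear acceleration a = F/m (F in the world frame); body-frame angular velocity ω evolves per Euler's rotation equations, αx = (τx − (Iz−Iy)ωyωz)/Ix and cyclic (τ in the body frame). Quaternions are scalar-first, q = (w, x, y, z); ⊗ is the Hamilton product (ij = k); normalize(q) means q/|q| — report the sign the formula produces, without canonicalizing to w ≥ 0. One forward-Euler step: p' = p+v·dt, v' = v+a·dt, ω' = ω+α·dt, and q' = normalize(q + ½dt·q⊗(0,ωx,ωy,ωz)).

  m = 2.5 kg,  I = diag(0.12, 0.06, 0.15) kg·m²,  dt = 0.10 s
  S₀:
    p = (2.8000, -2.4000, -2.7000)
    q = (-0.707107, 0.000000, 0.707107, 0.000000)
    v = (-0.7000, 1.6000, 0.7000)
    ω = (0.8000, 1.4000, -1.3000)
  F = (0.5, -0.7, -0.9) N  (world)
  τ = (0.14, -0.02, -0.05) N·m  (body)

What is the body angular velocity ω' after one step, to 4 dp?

ω' = (1.0532, 1.3147, -1.2885)

(τ − ω×Iω)/I = (2.5317, -0.8533, 0.1147)
ω + α·dt = (1.0532, 1.3147, -1.2885)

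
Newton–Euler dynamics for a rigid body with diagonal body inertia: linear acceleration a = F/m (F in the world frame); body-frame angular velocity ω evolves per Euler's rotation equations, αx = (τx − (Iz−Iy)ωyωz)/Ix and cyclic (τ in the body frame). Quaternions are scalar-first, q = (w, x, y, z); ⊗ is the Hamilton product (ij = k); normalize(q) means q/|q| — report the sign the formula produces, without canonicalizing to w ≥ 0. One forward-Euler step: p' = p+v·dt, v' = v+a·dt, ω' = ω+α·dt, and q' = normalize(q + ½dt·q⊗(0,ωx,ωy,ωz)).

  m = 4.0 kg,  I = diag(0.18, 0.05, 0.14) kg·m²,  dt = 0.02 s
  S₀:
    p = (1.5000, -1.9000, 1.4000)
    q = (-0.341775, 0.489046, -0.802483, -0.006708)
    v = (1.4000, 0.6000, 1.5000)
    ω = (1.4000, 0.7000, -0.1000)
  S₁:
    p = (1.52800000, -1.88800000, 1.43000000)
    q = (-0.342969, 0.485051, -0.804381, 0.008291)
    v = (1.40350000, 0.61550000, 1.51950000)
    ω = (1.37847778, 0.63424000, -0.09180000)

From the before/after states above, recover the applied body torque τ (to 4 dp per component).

τ = (-0.2000, -0.1700, -0.0700)

rate change Δω = (-0.02152222, -0.06576000, 0.00820000)
τ = I·(Δω/dt) + ω₀×(Iω₀) = (-0.2000, -0.1700, -0.0700)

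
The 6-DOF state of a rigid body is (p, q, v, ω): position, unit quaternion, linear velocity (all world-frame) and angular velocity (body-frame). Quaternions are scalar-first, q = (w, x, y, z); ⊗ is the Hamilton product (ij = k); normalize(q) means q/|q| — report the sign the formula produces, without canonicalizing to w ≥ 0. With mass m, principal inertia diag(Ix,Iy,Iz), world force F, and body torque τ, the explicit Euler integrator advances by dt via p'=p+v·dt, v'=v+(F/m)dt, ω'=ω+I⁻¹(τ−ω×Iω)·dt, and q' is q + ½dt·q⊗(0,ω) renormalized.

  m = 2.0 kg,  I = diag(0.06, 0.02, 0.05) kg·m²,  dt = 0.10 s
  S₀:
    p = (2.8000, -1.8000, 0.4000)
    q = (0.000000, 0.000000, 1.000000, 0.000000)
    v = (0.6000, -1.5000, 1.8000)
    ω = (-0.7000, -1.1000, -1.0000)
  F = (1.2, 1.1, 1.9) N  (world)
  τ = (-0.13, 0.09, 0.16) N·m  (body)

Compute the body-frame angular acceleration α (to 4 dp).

ω×(Iω) gyroscopic = (0.0330, 0.0070, -0.0308)
(τ − ω×Iω)/I = (-2.7167, 4.1500, 3.8160)

α = (-2.7167, 4.1500, 3.8160)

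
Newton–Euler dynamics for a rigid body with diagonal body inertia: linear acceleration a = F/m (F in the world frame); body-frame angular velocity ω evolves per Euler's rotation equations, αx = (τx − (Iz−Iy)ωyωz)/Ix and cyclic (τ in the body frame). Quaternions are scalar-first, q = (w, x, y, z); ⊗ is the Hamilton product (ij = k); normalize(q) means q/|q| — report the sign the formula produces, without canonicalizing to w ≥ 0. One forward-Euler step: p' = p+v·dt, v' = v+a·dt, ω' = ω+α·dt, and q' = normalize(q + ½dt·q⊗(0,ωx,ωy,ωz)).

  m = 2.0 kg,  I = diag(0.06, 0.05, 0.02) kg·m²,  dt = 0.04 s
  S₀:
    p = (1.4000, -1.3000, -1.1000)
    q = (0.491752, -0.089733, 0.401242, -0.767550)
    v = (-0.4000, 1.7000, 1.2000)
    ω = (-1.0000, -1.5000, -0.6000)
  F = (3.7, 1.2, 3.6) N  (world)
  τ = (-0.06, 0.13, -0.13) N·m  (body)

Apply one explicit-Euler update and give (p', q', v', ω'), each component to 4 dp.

precession coupling ω×(Iω) = (-0.0270, 0.0240, -0.0150)
angular accel α = (-0.5500, 2.1200, -5.7500)
ω' = ω + α·dt = (-1.0220, -1.4152, -0.8300)
q⊗(0,ω) = (0.0516000, -1.8838222, -0.0239178, 0.2407903)
q' = normalize(q + ½dt·q⊗(0,ω)) = (0.4924, -0.1273, 0.4005, -0.7622)
linear accel F/m = (1.8500, 0.6000, 1.8000)
new position p' = (1.3840, -1.2320, -1.0520)
v + (F/m)dt = (-0.3260, 1.7240, 1.2720)

p' = (1.3840, -1.2320, -1.0520)
q' = (0.4924, -0.1273, 0.4005, -0.7622)
v' = (-0.3260, 1.7240, 1.2720)
ω' = (-1.0220, -1.4152, -0.8300)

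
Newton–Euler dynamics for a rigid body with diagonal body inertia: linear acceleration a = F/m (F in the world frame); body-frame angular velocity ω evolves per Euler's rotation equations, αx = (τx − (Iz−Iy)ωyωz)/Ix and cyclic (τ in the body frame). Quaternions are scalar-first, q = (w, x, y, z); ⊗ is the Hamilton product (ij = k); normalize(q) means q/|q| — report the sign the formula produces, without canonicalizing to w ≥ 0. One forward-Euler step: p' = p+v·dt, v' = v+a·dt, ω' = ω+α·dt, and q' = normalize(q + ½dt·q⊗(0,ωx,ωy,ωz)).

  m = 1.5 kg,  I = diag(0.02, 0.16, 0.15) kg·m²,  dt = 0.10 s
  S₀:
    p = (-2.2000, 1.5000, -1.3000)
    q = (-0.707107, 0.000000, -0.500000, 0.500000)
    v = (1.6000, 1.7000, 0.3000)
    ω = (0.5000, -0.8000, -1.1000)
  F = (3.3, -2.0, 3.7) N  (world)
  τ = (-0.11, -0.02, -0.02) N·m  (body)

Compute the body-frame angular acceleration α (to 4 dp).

α = (-5.0600, -0.5719, 0.2400)

ω×(Iω) gyroscopic = (-0.0088, 0.0715, -0.0560)
angular accel α = (-5.0600, -0.5719, 0.2400)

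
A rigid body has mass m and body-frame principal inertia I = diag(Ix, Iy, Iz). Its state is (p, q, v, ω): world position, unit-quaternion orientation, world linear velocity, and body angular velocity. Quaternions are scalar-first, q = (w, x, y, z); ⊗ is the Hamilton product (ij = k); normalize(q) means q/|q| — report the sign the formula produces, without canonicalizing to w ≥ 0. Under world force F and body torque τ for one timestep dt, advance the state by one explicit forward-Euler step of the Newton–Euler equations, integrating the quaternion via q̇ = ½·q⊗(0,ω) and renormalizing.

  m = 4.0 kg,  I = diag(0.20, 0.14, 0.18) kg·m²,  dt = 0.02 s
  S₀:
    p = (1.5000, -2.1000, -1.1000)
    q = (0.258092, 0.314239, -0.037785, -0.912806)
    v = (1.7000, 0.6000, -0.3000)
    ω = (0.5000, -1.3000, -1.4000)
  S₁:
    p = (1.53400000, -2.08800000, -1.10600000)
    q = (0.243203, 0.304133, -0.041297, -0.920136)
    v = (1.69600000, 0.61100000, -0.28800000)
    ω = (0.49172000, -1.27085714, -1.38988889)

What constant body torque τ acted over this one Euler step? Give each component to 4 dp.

τ = (-0.0100, 0.1900, 0.1300)

Δω = ω₁−ω₀ = (-0.00828000, 0.02914286, 0.01011111)
gyro term ω₀×Iω₀ = (0.0728, -0.0140, 0.0390)
applied torque τ = (-0.0100, 0.1900, 0.1300)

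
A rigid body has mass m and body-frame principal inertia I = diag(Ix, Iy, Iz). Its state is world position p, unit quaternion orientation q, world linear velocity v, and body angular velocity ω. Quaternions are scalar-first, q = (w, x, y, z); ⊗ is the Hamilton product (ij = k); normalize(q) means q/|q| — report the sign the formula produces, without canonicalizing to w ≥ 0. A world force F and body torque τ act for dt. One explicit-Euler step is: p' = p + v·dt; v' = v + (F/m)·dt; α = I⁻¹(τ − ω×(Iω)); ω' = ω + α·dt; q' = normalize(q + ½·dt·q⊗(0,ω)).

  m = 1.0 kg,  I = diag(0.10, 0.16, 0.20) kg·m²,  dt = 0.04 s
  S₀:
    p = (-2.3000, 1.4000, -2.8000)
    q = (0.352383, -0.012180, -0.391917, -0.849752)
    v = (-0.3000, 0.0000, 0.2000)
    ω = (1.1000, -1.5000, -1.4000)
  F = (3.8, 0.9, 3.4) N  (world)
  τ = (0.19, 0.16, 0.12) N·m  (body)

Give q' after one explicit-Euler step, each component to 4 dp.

2q̇ = q⊗(0,ω) = (-1.7641303, -0.3383229, -1.4803537, -0.0439575)
updated quaternion q' = (0.3168, -0.0189, -0.4211, -0.8497)

q' = (0.3168, -0.0189, -0.4211, -0.8497)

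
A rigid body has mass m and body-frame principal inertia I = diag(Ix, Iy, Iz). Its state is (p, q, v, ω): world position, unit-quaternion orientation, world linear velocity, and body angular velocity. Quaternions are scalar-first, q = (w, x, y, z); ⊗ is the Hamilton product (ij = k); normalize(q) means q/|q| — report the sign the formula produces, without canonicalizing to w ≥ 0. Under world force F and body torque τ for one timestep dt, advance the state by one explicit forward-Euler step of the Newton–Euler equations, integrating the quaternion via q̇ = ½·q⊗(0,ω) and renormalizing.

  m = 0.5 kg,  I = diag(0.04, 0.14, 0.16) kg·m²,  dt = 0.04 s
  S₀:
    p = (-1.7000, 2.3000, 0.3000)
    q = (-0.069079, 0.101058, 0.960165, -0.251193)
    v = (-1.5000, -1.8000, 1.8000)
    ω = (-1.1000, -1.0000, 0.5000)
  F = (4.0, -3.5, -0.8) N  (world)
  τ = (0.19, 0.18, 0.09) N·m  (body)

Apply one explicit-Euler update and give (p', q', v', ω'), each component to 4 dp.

p' = (-1.7600, 2.2280, 0.3720)
q' = (-0.0451, 0.1071, 0.9656, -0.2327)
v' = (-1.1800, -2.0800, 1.7360)
ω' = (-0.9000, -0.9674, 0.4950)

precession coupling ω×(Iω) = (-0.0100, 0.0660, 0.1100)
α = I⁻¹(τ − ω×Iω) = (5.0000, 0.8143, -0.1250)
ω + α·dt = (-0.9000, -0.9674, 0.4950)
q⊗(0,ω) = (1.1969253, 0.3048764, 0.2948623, 0.9205840)
updated quaternion q' = (-0.0451, 0.1071, 0.9656, -0.2327)
a = F/m = (8.0000, -7.0000, -1.6000)
new position p' = (-1.7600, 2.2280, 0.3720)
v' = v + a·dt = (-1.1800, -2.0800, 1.7360)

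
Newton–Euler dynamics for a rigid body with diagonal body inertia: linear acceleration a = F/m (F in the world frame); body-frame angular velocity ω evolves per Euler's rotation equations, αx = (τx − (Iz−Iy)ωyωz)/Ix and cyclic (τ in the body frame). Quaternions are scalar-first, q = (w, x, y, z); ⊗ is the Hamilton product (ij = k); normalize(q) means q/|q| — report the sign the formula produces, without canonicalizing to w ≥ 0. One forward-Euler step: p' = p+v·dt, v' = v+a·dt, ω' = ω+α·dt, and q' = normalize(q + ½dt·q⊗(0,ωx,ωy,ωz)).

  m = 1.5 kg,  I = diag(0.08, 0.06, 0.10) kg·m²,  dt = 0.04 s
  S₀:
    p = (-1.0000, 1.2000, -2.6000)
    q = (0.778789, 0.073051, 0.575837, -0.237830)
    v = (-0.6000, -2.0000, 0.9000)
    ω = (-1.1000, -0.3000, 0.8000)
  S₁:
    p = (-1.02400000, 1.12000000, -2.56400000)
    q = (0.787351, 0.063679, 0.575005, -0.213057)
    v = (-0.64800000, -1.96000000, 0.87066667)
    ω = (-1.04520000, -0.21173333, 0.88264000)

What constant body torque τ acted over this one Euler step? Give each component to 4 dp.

Δω = ω₁−ω₀ = (0.05480000, 0.08826667, 0.08264000)
ω₀×(Iω₀) = (-0.0096, 0.0176, -0.0066)
applied torque τ = (0.1000, 0.1500, 0.2000)

τ = (0.1000, 0.1500, 0.2000)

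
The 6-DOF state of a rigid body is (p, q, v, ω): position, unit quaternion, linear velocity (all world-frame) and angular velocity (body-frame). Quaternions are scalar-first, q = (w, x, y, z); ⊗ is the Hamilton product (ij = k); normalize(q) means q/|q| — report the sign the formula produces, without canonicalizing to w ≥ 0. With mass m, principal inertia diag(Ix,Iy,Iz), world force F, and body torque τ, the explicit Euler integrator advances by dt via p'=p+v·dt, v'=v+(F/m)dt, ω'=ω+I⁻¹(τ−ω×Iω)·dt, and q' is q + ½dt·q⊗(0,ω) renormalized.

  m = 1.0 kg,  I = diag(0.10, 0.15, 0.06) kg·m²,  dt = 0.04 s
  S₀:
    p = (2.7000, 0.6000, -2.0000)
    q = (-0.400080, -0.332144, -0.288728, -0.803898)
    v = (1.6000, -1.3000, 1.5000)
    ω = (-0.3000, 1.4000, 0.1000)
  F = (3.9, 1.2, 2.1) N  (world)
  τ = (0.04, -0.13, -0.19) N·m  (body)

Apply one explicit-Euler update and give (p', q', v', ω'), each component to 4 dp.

p' = (2.7640, 0.5480, -1.9400)
q' = (-0.3922, -0.3077, -0.2943, -0.8154)
v' = (1.7560, -1.2520, 1.5840)
ω' = (-0.2790, 1.3657, -0.0127)

gyro term ω×Iω = (-0.0126, -0.0012, -0.0210)
α = I⁻¹(τ − ω×Iω) = (0.5260, -0.8587, -2.8167)
ω + α·dt = (-0.2790, 1.3657, -0.0127)
Hamilton product q⊗(0,ω) = (0.3849658, 1.2166084, -0.2857282, -0.5916280)
updated quaternion q' = (-0.3922, -0.3077, -0.2943, -0.8154)
p' = p + v·dt = (2.7640, 0.5480, -1.9400)
new velocity v' = (1.7560, -1.2520, 1.5840)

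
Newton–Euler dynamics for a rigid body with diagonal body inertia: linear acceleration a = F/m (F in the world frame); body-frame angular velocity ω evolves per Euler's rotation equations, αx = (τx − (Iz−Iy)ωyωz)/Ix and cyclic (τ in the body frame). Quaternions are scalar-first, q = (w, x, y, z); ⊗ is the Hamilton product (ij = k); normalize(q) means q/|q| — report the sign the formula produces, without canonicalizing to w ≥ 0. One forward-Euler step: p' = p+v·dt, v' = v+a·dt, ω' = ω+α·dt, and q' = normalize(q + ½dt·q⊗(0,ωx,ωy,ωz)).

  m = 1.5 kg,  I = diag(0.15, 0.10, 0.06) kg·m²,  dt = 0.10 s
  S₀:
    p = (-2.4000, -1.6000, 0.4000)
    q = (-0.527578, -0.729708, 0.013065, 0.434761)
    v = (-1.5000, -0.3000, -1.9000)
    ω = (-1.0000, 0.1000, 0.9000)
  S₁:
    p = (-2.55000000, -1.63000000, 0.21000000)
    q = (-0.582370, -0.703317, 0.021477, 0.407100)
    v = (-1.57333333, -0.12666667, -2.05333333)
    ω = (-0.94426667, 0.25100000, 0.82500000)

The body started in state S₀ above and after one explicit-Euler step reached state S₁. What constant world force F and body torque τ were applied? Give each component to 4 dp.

Δω = ω₁−ω₀ = (0.05573333, 0.15100000, -0.07500000)
τ = I·(Δω/dt) + ω₀×(Iω₀) = (0.0800, 0.0700, -0.0400)
Δv = v₁−v₀ = (-0.07333333, 0.17333333, -0.15333333)
F = m·Δv/dt = (-1.1000, 2.6000, -2.3000)

F = (-1.1000, 2.6000, -2.3000)
τ = (0.0800, 0.0700, -0.0400)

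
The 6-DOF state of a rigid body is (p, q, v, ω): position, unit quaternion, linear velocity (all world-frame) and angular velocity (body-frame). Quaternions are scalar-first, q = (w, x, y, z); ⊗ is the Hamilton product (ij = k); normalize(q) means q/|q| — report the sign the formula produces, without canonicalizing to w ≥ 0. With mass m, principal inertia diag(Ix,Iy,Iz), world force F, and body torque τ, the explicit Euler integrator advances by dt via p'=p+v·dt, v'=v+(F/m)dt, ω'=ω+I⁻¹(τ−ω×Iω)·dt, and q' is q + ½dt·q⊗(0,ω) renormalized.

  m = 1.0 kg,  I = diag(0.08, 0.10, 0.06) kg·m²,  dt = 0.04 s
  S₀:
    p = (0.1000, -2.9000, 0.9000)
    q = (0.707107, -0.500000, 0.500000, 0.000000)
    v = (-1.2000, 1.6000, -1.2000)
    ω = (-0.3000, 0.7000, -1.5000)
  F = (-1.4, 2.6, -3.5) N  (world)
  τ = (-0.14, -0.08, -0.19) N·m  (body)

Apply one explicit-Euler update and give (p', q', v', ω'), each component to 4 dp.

(τ − ω×Iω)/I = (-2.2750, -0.8900, -3.0967)
ω + α·dt = (-0.3910, 0.6644, -1.6239)
2q̇ = q⊗(0,ω) = (-0.5000000, -0.9621321, -0.2550251, -1.2606605)
updated quaternion q' = (0.6967, -0.5189, 0.4946, -0.0252)
new position p' = (0.0520, -2.8360, 0.8520)
new velocity v' = (-1.2560, 1.7040, -1.3400)

p' = (0.0520, -2.8360, 0.8520)
q' = (0.6967, -0.5189, 0.4946, -0.0252)
v' = (-1.2560, 1.7040, -1.3400)
ω' = (-0.3910, 0.6644, -1.6239)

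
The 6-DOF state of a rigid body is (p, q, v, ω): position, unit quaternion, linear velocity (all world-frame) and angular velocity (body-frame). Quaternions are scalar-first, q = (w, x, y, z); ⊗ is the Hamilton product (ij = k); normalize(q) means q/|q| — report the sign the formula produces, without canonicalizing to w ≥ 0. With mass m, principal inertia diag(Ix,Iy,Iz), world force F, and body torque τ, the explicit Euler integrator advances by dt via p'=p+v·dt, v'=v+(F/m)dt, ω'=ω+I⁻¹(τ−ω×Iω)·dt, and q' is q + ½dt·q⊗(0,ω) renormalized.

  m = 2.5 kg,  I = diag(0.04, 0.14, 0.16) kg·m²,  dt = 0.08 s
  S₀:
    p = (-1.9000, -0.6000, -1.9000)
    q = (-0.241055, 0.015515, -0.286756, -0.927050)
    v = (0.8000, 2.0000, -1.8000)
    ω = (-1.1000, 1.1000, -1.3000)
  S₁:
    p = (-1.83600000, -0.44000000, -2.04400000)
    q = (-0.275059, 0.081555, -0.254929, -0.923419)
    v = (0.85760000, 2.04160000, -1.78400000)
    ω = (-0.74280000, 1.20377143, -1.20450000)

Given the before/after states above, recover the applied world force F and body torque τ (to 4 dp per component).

F = (1.8000, 1.3000, 0.5000)
τ = (0.1500, 0.0100, 0.0700)

v₁ − v₀ = (0.05760000, 0.04160000, 0.01600000)
F = m·Δv/dt = (1.8000, 1.3000, 0.5000)
ω₁ − ω₀ = (0.35720000, 0.10377143, 0.09550000)
precession coupling = (-0.0286, -0.1716, -0.1210)
applied torque τ = (0.1500, 0.0100, 0.0700)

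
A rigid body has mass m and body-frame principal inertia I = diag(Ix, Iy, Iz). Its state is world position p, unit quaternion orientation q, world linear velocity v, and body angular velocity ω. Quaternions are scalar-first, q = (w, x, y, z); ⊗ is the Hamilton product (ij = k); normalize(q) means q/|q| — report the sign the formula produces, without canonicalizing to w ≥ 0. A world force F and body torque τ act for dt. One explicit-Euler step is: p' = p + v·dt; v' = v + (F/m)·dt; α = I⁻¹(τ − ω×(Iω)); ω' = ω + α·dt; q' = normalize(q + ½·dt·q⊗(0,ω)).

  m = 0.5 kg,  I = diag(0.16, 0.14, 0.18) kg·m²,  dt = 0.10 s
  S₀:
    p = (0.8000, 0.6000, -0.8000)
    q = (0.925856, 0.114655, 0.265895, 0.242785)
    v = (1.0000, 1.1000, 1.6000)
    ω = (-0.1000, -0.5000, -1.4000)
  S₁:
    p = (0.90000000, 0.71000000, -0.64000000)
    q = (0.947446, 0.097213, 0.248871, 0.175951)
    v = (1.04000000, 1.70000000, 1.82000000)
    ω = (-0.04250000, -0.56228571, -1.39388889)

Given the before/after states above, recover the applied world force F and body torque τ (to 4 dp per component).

Δv = v₁−v₀ = (0.04000000, 0.60000000, 0.22000000)
applied force F = (0.2000, 3.0000, 1.1000)
ω₁ − ω₀ = (0.05750000, -0.06228571, 0.00611111)
I·α + gyro = (0.1200, -0.0900, 0.0100)

F = (0.2000, 3.0000, 1.1000)
τ = (0.1200, -0.0900, 0.0100)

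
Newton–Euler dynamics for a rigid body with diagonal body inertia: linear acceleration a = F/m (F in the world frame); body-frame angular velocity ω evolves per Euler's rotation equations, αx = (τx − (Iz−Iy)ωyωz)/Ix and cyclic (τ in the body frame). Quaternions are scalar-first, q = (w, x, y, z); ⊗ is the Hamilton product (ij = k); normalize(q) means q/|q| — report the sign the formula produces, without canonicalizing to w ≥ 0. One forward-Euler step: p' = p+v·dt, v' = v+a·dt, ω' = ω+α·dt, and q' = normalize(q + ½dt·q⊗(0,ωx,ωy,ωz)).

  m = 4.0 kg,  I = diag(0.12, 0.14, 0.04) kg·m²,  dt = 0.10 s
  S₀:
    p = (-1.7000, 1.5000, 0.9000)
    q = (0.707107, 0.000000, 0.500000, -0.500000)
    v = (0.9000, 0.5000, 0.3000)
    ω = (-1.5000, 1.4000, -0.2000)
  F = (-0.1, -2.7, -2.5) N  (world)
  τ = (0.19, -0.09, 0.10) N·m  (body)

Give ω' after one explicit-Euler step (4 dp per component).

gyro term ω×Iω = (0.0280, 0.0240, -0.0420)
angular accel α = (1.3500, -0.8143, 3.5500)
new body rate ω' = (-1.3650, 1.3186, 0.1550)

ω' = (-1.3650, 1.3186, 0.1550)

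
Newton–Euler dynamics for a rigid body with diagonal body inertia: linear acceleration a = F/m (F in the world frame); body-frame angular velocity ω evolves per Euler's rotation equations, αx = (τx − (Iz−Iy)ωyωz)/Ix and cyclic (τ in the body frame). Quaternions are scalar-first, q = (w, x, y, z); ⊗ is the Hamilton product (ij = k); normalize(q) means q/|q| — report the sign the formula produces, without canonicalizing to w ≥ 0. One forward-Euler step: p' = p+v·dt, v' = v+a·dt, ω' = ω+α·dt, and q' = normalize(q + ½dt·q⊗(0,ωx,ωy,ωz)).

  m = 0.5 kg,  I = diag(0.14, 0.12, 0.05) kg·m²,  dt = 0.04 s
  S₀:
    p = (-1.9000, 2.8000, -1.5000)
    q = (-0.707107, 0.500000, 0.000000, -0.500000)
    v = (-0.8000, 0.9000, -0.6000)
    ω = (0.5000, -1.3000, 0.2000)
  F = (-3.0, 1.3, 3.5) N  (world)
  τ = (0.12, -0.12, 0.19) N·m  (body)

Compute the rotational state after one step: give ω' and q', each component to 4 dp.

ω' = (0.5291, -1.3430, 0.3416)
q' = (-0.7098, 0.4797, 0.0114, -0.5156)

angular accel α = (0.7271, -1.0750, 3.5400)
new body rate ω' = (0.5291, -1.3430, 0.3416)
2q̇ = q⊗(0,ω) = (-0.1500000, -1.0035535, 0.5692391, -0.7914214)
updated quaternion q' = (-0.7098, 0.4797, 0.0114, -0.5156)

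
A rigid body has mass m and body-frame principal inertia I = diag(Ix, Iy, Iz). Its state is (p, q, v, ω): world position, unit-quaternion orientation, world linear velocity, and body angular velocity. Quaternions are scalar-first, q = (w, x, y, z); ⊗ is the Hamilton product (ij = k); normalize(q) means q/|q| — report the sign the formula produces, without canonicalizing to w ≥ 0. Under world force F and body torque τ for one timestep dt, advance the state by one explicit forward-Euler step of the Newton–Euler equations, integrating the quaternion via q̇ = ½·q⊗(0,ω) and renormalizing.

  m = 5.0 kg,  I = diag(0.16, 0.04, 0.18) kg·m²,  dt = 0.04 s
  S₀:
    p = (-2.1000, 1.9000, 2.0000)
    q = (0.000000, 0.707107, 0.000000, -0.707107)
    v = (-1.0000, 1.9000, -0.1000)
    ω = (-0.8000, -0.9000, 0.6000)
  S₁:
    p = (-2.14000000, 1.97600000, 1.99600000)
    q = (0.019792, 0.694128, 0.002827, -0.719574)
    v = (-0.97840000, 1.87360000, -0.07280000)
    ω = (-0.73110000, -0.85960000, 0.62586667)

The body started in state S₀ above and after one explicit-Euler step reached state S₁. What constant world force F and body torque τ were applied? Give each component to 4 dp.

rate change Δω = (0.06890000, 0.04040000, 0.02586667)
I·α + gyro = (0.2000, 0.0500, 0.0300)
Δv = v₁−v₀ = (0.02160000, -0.02640000, 0.02720000)
m·(v₁−v₀)/dt = (2.7000, -3.3000, 3.4000)

F = (2.7000, -3.3000, 3.4000)
τ = (0.2000, 0.0500, 0.0300)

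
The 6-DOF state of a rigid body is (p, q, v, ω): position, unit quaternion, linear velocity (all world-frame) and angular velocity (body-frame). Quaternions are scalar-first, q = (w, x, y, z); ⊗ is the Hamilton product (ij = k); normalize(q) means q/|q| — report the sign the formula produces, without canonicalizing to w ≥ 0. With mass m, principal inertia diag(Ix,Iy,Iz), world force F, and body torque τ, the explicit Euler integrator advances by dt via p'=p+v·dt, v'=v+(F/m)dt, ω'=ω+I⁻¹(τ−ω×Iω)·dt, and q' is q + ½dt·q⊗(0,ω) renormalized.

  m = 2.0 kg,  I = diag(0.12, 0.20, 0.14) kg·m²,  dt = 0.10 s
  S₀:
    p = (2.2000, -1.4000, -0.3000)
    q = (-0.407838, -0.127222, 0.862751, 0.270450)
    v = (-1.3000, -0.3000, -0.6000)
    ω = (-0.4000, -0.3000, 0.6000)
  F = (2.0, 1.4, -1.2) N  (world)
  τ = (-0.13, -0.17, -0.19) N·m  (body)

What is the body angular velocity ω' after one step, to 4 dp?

ω' = (-0.5173, -0.3874, 0.4574)

gyro term ω×Iω = (0.0108, 0.0048, 0.0096)
α = I⁻¹(τ − ω×Iω) = (-1.1733, -0.8740, -1.4257)
ω + α·dt = (-0.5173, -0.3874, 0.4574)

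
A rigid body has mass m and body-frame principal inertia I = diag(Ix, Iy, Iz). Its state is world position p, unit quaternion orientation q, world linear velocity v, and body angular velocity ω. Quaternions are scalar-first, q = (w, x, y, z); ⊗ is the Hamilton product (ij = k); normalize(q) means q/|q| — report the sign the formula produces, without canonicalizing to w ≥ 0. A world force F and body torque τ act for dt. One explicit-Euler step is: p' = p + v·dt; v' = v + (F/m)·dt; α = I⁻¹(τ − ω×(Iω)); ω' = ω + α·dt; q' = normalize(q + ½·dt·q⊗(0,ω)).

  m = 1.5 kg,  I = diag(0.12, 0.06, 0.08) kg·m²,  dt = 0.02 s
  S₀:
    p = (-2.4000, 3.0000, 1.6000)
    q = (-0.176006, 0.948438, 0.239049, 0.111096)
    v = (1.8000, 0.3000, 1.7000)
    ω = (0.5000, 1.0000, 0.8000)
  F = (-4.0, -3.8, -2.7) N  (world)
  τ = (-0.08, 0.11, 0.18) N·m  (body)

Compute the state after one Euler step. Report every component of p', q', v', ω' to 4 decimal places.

new position p' = (-2.3640, 3.0060, 1.6340)
v + (F/m)dt = (1.7467, 0.2493, 1.6640)
angular accel α = (-0.8000, 1.5667, 2.6250)
new body rate ω' = (0.4840, 1.0313, 0.8525)
Hamilton product q⊗(0,ω) = (-0.8021448, -0.0078598, -0.8792084, 0.6881087)
q' = normalize(q + ½dt·q⊗(0,ω)) = (-0.1840, 0.9483, 0.2302, 0.1180)

p' = (-2.3640, 3.0060, 1.6340)
q' = (-0.1840, 0.9483, 0.2302, 0.1180)
v' = (1.7467, 0.2493, 1.6640)
ω' = (0.4840, 1.0313, 0.8525)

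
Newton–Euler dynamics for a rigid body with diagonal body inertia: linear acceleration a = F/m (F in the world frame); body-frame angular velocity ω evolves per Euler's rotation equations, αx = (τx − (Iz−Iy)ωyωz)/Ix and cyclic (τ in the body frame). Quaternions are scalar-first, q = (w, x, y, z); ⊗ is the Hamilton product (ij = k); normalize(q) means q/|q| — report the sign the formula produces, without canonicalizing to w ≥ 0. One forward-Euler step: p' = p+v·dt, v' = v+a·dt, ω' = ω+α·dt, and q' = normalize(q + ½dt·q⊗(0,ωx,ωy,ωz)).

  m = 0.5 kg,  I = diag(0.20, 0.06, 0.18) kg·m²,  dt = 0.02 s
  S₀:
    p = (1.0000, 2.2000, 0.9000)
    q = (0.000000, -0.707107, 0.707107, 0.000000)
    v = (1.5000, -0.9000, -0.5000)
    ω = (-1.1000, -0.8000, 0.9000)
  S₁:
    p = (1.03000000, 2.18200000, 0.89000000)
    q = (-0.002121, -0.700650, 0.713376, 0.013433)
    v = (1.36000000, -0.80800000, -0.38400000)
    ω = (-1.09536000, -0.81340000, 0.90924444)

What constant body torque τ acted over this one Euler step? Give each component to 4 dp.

rate change Δω = (0.00464000, -0.01340000, 0.00924444)
ω₀×(Iω₀) = (-0.0864, -0.0198, -0.1232)
applied torque τ = (-0.0400, -0.0600, -0.0400)

τ = (-0.0400, -0.0600, -0.0400)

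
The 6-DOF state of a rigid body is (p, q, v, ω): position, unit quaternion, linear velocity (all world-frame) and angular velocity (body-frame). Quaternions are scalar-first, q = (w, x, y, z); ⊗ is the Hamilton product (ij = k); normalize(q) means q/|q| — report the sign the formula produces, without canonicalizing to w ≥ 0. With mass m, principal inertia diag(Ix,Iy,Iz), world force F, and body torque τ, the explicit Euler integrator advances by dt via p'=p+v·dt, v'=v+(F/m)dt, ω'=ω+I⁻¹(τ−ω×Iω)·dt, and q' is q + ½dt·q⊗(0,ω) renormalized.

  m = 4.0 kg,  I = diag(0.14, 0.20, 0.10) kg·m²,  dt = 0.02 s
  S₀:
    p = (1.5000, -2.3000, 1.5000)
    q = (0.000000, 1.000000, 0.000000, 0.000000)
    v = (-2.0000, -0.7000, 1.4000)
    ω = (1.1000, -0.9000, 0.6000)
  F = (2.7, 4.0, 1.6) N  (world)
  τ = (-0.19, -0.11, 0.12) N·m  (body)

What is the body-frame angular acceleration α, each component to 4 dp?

precession coupling ω×(Iω) = (0.0540, 0.0264, -0.0594)
(τ − ω×Iω)/I = (-1.7429, -0.6820, 1.7940)

α = (-1.7429, -0.6820, 1.7940)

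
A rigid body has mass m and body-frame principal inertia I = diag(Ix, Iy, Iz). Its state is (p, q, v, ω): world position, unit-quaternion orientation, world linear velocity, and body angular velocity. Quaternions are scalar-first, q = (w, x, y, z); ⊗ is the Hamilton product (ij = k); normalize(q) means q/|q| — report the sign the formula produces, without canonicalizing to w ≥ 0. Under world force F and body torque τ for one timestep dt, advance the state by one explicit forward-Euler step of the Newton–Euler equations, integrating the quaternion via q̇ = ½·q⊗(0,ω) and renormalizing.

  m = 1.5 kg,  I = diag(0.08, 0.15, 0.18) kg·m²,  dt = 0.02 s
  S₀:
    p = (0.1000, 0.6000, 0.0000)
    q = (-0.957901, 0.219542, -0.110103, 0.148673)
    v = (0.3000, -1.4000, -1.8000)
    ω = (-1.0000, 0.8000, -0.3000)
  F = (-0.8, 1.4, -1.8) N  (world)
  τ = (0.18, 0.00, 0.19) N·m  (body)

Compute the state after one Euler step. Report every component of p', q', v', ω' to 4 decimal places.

p' = (0.1060, 0.5720, -0.0360)
q' = (-0.9543, 0.2282, -0.1186, 0.1522)
v' = (0.2893, -1.3813, -1.8240)
ω' = (-0.9532, 0.8040, -0.2727)

precession coupling ω×(Iω) = (-0.0072, -0.0300, -0.0560)
angular accel α = (2.3400, 0.2000, 1.3667)
ω + α·dt = (-0.9532, 0.8040, -0.2727)
2q̇ = q⊗(0,ω) = (0.3522263, 0.8719935, -0.8491312, 0.3529009)
updated quaternion q' = (-0.9543, 0.2282, -0.1186, 0.1522)
new position p' = (0.1060, 0.5720, -0.0360)
v + (F/m)dt = (0.2893, -1.3813, -1.8240)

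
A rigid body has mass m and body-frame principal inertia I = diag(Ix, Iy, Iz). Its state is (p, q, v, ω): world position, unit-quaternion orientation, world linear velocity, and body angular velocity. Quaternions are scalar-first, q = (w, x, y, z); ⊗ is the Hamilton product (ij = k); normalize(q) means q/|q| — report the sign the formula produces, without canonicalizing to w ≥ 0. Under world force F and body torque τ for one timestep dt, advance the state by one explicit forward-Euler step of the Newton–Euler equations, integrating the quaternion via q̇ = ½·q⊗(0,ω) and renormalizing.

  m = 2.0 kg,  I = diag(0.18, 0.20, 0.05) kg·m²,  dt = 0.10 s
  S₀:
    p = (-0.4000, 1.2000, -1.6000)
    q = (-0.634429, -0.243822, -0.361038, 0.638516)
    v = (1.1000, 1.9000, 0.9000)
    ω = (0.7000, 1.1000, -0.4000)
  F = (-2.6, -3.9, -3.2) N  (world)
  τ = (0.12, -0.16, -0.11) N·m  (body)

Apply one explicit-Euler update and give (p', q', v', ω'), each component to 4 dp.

gyro term ω×Iω = (0.0660, -0.0364, 0.0154)
angular accel α = (0.3000, -0.6180, -2.5080)
new body rate ω' = (0.7300, 1.0382, -0.6508)
Hamilton product q⊗(0,ω) = (0.8232236, -1.0020527, -0.3484395, 0.2382940)
q + ½dt·q⊗(0,ω), renormalized = (-0.5919, -0.2932, -0.3776, 0.6489)
a = F/m = (-1.3000, -1.9500, -1.6000)
p + v·dt = (-0.2900, 1.3900, -1.5100)
v' = v + a·dt = (0.9700, 1.7050, 0.7400)

p' = (-0.2900, 1.3900, -1.5100)
q' = (-0.5919, -0.2932, -0.3776, 0.6489)
v' = (0.9700, 1.7050, 0.7400)
ω' = (0.7300, 1.0382, -0.6508)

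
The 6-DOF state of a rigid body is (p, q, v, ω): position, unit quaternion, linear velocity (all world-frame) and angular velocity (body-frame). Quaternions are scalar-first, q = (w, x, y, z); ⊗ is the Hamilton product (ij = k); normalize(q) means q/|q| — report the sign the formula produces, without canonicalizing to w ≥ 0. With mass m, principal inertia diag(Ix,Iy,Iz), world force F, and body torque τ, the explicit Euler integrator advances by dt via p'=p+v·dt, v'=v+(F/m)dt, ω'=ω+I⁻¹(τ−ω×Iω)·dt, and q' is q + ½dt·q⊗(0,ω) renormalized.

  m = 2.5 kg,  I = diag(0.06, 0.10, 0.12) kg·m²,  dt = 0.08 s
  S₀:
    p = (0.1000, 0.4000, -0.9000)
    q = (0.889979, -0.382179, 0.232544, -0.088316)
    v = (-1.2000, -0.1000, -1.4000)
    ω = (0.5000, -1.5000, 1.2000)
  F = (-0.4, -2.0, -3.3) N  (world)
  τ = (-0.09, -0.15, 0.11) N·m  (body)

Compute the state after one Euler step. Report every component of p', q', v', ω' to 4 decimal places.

(τ − ω×Iω)/I = (-0.9000, -1.1400, 1.1667)
ω' = ω + α·dt = (0.4280, -1.5912, 1.2933)
Hamilton product q⊗(0,ω) = (0.6458847, 0.5915683, -0.9205117, 1.5249713)
q + ½dt·q⊗(0,ω), renormalized = (0.9129, -0.3574, 0.1951, -0.0272)
new position p' = (0.0040, 0.3920, -1.0120)
v' = v + a·dt = (-1.2128, -0.1640, -1.5056)

p' = (0.0040, 0.3920, -1.0120)
q' = (0.9129, -0.3574, 0.1951, -0.0272)
v' = (-1.2128, -0.1640, -1.5056)
ω' = (0.4280, -1.5912, 1.2933)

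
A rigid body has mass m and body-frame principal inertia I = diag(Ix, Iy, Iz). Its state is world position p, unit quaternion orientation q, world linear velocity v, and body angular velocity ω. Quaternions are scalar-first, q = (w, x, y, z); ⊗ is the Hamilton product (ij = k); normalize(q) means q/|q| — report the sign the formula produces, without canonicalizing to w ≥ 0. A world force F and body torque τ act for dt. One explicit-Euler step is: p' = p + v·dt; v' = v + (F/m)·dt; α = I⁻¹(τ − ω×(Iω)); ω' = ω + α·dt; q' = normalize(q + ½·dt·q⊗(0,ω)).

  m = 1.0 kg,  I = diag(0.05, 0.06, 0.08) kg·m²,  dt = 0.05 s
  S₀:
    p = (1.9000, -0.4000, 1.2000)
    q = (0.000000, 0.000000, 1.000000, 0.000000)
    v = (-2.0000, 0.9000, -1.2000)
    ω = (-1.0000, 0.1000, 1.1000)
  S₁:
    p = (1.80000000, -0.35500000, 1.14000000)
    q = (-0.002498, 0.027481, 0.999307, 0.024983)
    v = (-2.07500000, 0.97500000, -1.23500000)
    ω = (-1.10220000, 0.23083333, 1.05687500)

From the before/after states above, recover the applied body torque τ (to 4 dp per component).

τ = (-0.1000, 0.1900, -0.0700)

Δω = ω₁−ω₀ = (-0.10220000, 0.13083333, -0.04312500)
τ = I·(Δω/dt) + ω₀×(Iω₀) = (-0.1000, 0.1900, -0.0700)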